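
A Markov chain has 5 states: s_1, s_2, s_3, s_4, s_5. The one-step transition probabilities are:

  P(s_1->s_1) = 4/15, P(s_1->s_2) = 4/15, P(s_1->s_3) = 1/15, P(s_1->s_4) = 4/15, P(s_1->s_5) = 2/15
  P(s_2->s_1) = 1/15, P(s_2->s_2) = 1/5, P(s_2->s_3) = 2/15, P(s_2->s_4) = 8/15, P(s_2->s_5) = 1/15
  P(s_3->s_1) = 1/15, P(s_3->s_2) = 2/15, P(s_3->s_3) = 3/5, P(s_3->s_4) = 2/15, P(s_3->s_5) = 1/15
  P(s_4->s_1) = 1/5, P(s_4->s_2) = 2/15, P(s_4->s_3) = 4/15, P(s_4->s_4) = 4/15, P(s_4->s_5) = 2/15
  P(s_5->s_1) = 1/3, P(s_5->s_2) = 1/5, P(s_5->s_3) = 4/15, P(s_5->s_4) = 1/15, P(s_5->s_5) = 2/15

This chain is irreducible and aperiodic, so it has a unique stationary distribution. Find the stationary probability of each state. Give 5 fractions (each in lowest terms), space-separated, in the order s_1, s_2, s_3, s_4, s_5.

Answer: 379/2390 1651/9560 3039/9560 299/1195 481/4780

Derivation:
The stationary distribution satisfies pi = pi * P, i.e.:
  pi_s_1 = 4/15*pi_s_1 + 1/15*pi_s_2 + 1/15*pi_s_3 + 1/5*pi_s_4 + 1/3*pi_s_5
  pi_s_2 = 4/15*pi_s_1 + 1/5*pi_s_2 + 2/15*pi_s_3 + 2/15*pi_s_4 + 1/5*pi_s_5
  pi_s_3 = 1/15*pi_s_1 + 2/15*pi_s_2 + 3/5*pi_s_3 + 4/15*pi_s_4 + 4/15*pi_s_5
  pi_s_4 = 4/15*pi_s_1 + 8/15*pi_s_2 + 2/15*pi_s_3 + 4/15*pi_s_4 + 1/15*pi_s_5
  pi_s_5 = 2/15*pi_s_1 + 1/15*pi_s_2 + 1/15*pi_s_3 + 2/15*pi_s_4 + 2/15*pi_s_5
with normalization: pi_s_1 + pi_s_2 + pi_s_3 + pi_s_4 + pi_s_5 = 1.

Using the first 4 balance equations plus normalization, the linear system A*pi = b is:
  [-11/15, 1/15, 1/15, 1/5, 1/3] . pi = 0
  [4/15, -4/5, 2/15, 2/15, 1/5] . pi = 0
  [1/15, 2/15, -2/5, 4/15, 4/15] . pi = 0
  [4/15, 8/15, 2/15, -11/15, 1/15] . pi = 0
  [1, 1, 1, 1, 1] . pi = 1

Solving yields:
  pi_s_1 = 379/2390
  pi_s_2 = 1651/9560
  pi_s_3 = 3039/9560
  pi_s_4 = 299/1195
  pi_s_5 = 481/4780

Verification (pi * P):
  379/2390*4/15 + 1651/9560*1/15 + 3039/9560*1/15 + 299/1195*1/5 + 481/4780*1/3 = 379/2390 = pi_s_1  (ok)
  379/2390*4/15 + 1651/9560*1/5 + 3039/9560*2/15 + 299/1195*2/15 + 481/4780*1/5 = 1651/9560 = pi_s_2  (ok)
  379/2390*1/15 + 1651/9560*2/15 + 3039/9560*3/5 + 299/1195*4/15 + 481/4780*4/15 = 3039/9560 = pi_s_3  (ok)
  379/2390*4/15 + 1651/9560*8/15 + 3039/9560*2/15 + 299/1195*4/15 + 481/4780*1/15 = 299/1195 = pi_s_4  (ok)
  379/2390*2/15 + 1651/9560*1/15 + 3039/9560*1/15 + 299/1195*2/15 + 481/4780*2/15 = 481/4780 = pi_s_5  (ok)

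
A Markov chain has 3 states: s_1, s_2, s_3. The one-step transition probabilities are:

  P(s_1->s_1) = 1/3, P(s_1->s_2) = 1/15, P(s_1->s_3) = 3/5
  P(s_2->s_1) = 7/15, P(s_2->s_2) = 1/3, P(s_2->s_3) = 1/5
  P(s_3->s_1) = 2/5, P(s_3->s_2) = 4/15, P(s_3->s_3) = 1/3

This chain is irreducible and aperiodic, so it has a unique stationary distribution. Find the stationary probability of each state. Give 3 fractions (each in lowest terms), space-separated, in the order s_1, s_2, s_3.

The stationary distribution satisfies pi = pi * P, i.e.:
  pi_s_1 = 1/3*pi_s_1 + 7/15*pi_s_2 + 2/5*pi_s_3
  pi_s_2 = 1/15*pi_s_1 + 1/3*pi_s_2 + 4/15*pi_s_3
  pi_s_3 = 3/5*pi_s_1 + 1/5*pi_s_2 + 1/3*pi_s_3
with normalization: pi_s_1 + pi_s_2 + pi_s_3 = 1.

Using the first 2 balance equations plus normalization, the linear system A*pi = b is:
  [-2/3, 7/15, 2/5] . pi = 0
  [1/15, -2/3, 4/15] . pi = 0
  [1, 1, 1] . pi = 1

Solving yields:
  pi_s_1 = 88/227
  pi_s_2 = 46/227
  pi_s_3 = 93/227

Verification (pi * P):
  88/227*1/3 + 46/227*7/15 + 93/227*2/5 = 88/227 = pi_s_1  (ok)
  88/227*1/15 + 46/227*1/3 + 93/227*4/15 = 46/227 = pi_s_2  (ok)
  88/227*3/5 + 46/227*1/5 + 93/227*1/3 = 93/227 = pi_s_3  (ok)

Answer: 88/227 46/227 93/227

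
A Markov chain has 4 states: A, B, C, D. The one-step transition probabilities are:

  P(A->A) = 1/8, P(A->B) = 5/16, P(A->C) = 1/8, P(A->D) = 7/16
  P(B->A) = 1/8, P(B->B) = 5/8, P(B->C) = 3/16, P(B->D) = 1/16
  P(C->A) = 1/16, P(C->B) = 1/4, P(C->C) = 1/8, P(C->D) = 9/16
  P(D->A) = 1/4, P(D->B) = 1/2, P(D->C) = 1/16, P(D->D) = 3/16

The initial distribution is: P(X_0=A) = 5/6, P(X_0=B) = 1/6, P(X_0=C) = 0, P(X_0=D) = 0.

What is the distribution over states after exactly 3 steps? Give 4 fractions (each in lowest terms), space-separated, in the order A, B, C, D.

Propagating the distribution step by step (d_{t+1} = d_t * P):
d_0 = (A=5/6, B=1/6, C=0, D=0)
  d_1[A] = 5/6*1/8 + 1/6*1/8 + 0*1/16 + 0*1/4 = 1/8
  d_1[B] = 5/6*5/16 + 1/6*5/8 + 0*1/4 + 0*1/2 = 35/96
  d_1[C] = 5/6*1/8 + 1/6*3/16 + 0*1/8 + 0*1/16 = 13/96
  d_1[D] = 5/6*7/16 + 1/6*1/16 + 0*9/16 + 0*3/16 = 3/8
d_1 = (A=1/8, B=35/96, C=13/96, D=3/8)
  d_2[A] = 1/8*1/8 + 35/96*1/8 + 13/96*1/16 + 3/8*1/4 = 251/1536
  d_2[B] = 1/8*5/16 + 35/96*5/8 + 13/96*1/4 + 3/8*1/2 = 125/256
  d_2[C] = 1/8*1/8 + 35/96*3/16 + 13/96*1/8 + 3/8*1/16 = 191/1536
  d_2[D] = 1/8*7/16 + 35/96*1/16 + 13/96*9/16 + 3/8*3/16 = 43/192
d_2 = (A=251/1536, B=125/256, C=191/1536, D=43/192)
  d_3[A] = 251/1536*1/8 + 125/256*1/8 + 191/1536*1/16 + 43/192*1/4 = 3569/24576
  d_3[B] = 251/1536*5/16 + 125/256*5/8 + 191/1536*1/4 + 43/192*1/2 = 12271/24576
  d_3[C] = 251/1536*1/8 + 125/256*3/16 + 191/1536*1/8 + 43/192*1/16 = 1739/12288
  d_3[D] = 251/1536*7/16 + 125/256*1/16 + 191/1536*9/16 + 43/192*3/16 = 2629/12288
d_3 = (A=3569/24576, B=12271/24576, C=1739/12288, D=2629/12288)

Answer: 3569/24576 12271/24576 1739/12288 2629/12288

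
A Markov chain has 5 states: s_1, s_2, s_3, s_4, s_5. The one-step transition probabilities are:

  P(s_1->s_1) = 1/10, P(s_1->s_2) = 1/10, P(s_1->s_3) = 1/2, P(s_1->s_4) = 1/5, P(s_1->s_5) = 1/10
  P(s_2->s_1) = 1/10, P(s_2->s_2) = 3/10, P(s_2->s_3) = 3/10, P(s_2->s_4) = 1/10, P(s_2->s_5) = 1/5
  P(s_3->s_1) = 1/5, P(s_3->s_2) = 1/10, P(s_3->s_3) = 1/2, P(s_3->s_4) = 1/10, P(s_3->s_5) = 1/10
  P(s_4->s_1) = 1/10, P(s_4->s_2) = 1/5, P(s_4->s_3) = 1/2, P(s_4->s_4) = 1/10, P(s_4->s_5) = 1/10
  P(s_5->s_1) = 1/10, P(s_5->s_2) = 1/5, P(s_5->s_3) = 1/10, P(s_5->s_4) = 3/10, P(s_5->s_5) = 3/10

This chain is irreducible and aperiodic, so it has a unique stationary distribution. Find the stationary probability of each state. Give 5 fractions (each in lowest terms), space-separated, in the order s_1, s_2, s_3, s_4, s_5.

The stationary distribution satisfies pi = pi * P, i.e.:
  pi_s_1 = 1/10*pi_s_1 + 1/10*pi_s_2 + 1/5*pi_s_3 + 1/10*pi_s_4 + 1/10*pi_s_5
  pi_s_2 = 1/10*pi_s_1 + 3/10*pi_s_2 + 1/10*pi_s_3 + 1/5*pi_s_4 + 1/5*pi_s_5
  pi_s_3 = 1/2*pi_s_1 + 3/10*pi_s_2 + 1/2*pi_s_3 + 1/2*pi_s_4 + 1/10*pi_s_5
  pi_s_4 = 1/5*pi_s_1 + 1/10*pi_s_2 + 1/10*pi_s_3 + 1/10*pi_s_4 + 3/10*pi_s_5
  pi_s_5 = 1/10*pi_s_1 + 1/5*pi_s_2 + 1/10*pi_s_3 + 1/10*pi_s_4 + 3/10*pi_s_5
with normalization: pi_s_1 + pi_s_2 + pi_s_3 + pi_s_4 + pi_s_5 = 1.

Using the first 4 balance equations plus normalization, the linear system A*pi = b is:
  [-9/10, 1/10, 1/5, 1/10, 1/10] . pi = 0
  [1/10, -7/10, 1/10, 1/5, 1/5] . pi = 0
  [1/2, 3/10, -1/2, 1/2, 1/10] . pi = 0
  [1/5, 1/10, 1/10, -9/10, 3/10] . pi = 0
  [1, 1, 1, 1, 1] . pi = 1

Solving yields:
  pi_s_1 = 246/1745
  pi_s_2 = 281/1745
  pi_s_3 = 143/349
  pi_s_4 = 999/6980
  pi_s_5 = 1013/6980

Verification (pi * P):
  246/1745*1/10 + 281/1745*1/10 + 143/349*1/5 + 999/6980*1/10 + 1013/6980*1/10 = 246/1745 = pi_s_1  (ok)
  246/1745*1/10 + 281/1745*3/10 + 143/349*1/10 + 999/6980*1/5 + 1013/6980*1/5 = 281/1745 = pi_s_2  (ok)
  246/1745*1/2 + 281/1745*3/10 + 143/349*1/2 + 999/6980*1/2 + 1013/6980*1/10 = 143/349 = pi_s_3  (ok)
  246/1745*1/5 + 281/1745*1/10 + 143/349*1/10 + 999/6980*1/10 + 1013/6980*3/10 = 999/6980 = pi_s_4  (ok)
  246/1745*1/10 + 281/1745*1/5 + 143/349*1/10 + 999/6980*1/10 + 1013/6980*3/10 = 1013/6980 = pi_s_5  (ok)

Answer: 246/1745 281/1745 143/349 999/6980 1013/6980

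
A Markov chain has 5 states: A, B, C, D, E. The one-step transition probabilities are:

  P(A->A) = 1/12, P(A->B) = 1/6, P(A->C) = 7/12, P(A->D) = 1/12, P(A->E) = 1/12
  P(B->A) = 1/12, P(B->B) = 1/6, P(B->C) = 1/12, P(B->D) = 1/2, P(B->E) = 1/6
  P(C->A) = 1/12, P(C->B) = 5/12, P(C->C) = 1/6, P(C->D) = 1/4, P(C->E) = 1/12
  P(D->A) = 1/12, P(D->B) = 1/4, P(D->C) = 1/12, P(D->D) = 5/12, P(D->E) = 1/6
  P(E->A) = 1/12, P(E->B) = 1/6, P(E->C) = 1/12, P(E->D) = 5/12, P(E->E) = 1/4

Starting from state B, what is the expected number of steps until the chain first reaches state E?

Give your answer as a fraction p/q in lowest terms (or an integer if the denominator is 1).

Let h_i = expected steps to first reach E from state i.
Boundary: h_E = 0.
First-step equations for the other states:
  h_A = 1 + 1/12*h_A + 1/6*h_B + 7/12*h_C + 1/12*h_D + 1/12*h_E
  h_B = 1 + 1/12*h_A + 1/6*h_B + 1/12*h_C + 1/2*h_D + 1/6*h_E
  h_C = 1 + 1/12*h_A + 5/12*h_B + 1/6*h_C + 1/4*h_D + 1/12*h_E
  h_D = 1 + 1/12*h_A + 1/4*h_B + 1/12*h_C + 5/12*h_D + 1/6*h_E

Substituting h_E = 0 and rearranging gives the linear system (I - Q) h = 1:
  [11/12, -1/6, -7/12, -1/12] . (h_A, h_B, h_C, h_D) = 1
  [-1/12, 5/6, -1/12, -1/2] . (h_A, h_B, h_C, h_D) = 1
  [-1/12, -5/12, 5/6, -1/4] . (h_A, h_B, h_C, h_D) = 1
  [-1/12, -1/4, -1/12, 7/12] . (h_A, h_B, h_C, h_D) = 1

Solving yields:
  h_A = 1788/235
  h_B = 1584/235
  h_C = 1728/235
  h_D = 1584/235

Starting state is B, so the expected hitting time is h_B = 1584/235.

Answer: 1584/235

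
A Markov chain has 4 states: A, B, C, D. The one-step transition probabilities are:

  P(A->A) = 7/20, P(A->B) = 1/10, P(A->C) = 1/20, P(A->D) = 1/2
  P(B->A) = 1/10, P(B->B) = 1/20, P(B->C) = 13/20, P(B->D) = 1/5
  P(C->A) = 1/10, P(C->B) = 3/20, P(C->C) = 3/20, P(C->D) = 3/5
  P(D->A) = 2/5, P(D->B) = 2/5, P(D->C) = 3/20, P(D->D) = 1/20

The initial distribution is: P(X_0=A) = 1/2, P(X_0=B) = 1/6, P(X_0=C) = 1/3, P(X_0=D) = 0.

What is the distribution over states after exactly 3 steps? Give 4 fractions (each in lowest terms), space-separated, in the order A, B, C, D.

Propagating the distribution step by step (d_{t+1} = d_t * P):
d_0 = (A=1/2, B=1/6, C=1/3, D=0)
  d_1[A] = 1/2*7/20 + 1/6*1/10 + 1/3*1/10 + 0*2/5 = 9/40
  d_1[B] = 1/2*1/10 + 1/6*1/20 + 1/3*3/20 + 0*2/5 = 13/120
  d_1[C] = 1/2*1/20 + 1/6*13/20 + 1/3*3/20 + 0*3/20 = 11/60
  d_1[D] = 1/2*1/2 + 1/6*1/5 + 1/3*3/5 + 0*1/20 = 29/60
d_1 = (A=9/40, B=13/120, C=11/60, D=29/60)
  d_2[A] = 9/40*7/20 + 13/120*1/10 + 11/60*1/10 + 29/60*2/5 = 241/800
  d_2[B] = 9/40*1/10 + 13/120*1/20 + 11/60*3/20 + 29/60*2/5 = 199/800
  d_2[C] = 9/40*1/20 + 13/120*13/20 + 11/60*3/20 + 29/60*3/20 = 109/600
  d_2[D] = 9/40*1/2 + 13/120*1/5 + 11/60*3/5 + 29/60*1/20 = 161/600
d_2 = (A=241/800, B=199/800, C=109/600, D=161/600)
  d_3[A] = 241/800*7/20 + 199/800*1/10 + 109/600*1/10 + 161/600*2/5 = 4093/16000
  d_3[B] = 241/800*1/10 + 199/800*1/20 + 109/600*3/20 + 161/600*2/5 = 8503/48000
  d_3[C] = 241/800*1/20 + 199/800*13/20 + 109/600*3/20 + 161/600*3/20 = 977/4000
  d_3[D] = 241/800*1/2 + 199/800*1/5 + 109/600*3/5 + 161/600*1/20 = 7747/24000
d_3 = (A=4093/16000, B=8503/48000, C=977/4000, D=7747/24000)

Answer: 4093/16000 8503/48000 977/4000 7747/24000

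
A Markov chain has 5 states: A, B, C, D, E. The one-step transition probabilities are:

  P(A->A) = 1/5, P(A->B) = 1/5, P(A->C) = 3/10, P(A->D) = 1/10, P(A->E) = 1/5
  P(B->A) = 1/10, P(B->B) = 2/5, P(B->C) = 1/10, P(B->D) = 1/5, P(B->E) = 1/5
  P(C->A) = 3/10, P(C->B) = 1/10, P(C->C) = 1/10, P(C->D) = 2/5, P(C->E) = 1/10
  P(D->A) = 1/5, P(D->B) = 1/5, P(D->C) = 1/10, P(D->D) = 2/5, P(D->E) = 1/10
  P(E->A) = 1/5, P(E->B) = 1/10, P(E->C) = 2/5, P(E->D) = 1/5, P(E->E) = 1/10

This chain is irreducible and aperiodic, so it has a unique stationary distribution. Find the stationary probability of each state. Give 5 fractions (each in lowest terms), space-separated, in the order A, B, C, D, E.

Answer: 520/2637 553/2637 479/2637 238/879 371/2637

Derivation:
The stationary distribution satisfies pi = pi * P, i.e.:
  pi_A = 1/5*pi_A + 1/10*pi_B + 3/10*pi_C + 1/5*pi_D + 1/5*pi_E
  pi_B = 1/5*pi_A + 2/5*pi_B + 1/10*pi_C + 1/5*pi_D + 1/10*pi_E
  pi_C = 3/10*pi_A + 1/10*pi_B + 1/10*pi_C + 1/10*pi_D + 2/5*pi_E
  pi_D = 1/10*pi_A + 1/5*pi_B + 2/5*pi_C + 2/5*pi_D + 1/5*pi_E
  pi_E = 1/5*pi_A + 1/5*pi_B + 1/10*pi_C + 1/10*pi_D + 1/10*pi_E
with normalization: pi_A + pi_B + pi_C + pi_D + pi_E = 1.

Using the first 4 balance equations plus normalization, the linear system A*pi = b is:
  [-4/5, 1/10, 3/10, 1/5, 1/5] . pi = 0
  [1/5, -3/5, 1/10, 1/5, 1/10] . pi = 0
  [3/10, 1/10, -9/10, 1/10, 2/5] . pi = 0
  [1/10, 1/5, 2/5, -3/5, 1/5] . pi = 0
  [1, 1, 1, 1, 1] . pi = 1

Solving yields:
  pi_A = 520/2637
  pi_B = 553/2637
  pi_C = 479/2637
  pi_D = 238/879
  pi_E = 371/2637

Verification (pi * P):
  520/2637*1/5 + 553/2637*1/10 + 479/2637*3/10 + 238/879*1/5 + 371/2637*1/5 = 520/2637 = pi_A  (ok)
  520/2637*1/5 + 553/2637*2/5 + 479/2637*1/10 + 238/879*1/5 + 371/2637*1/10 = 553/2637 = pi_B  (ok)
  520/2637*3/10 + 553/2637*1/10 + 479/2637*1/10 + 238/879*1/10 + 371/2637*2/5 = 479/2637 = pi_C  (ok)
  520/2637*1/10 + 553/2637*1/5 + 479/2637*2/5 + 238/879*2/5 + 371/2637*1/5 = 238/879 = pi_D  (ok)
  520/2637*1/5 + 553/2637*1/5 + 479/2637*1/10 + 238/879*1/10 + 371/2637*1/10 = 371/2637 = pi_E  (ok)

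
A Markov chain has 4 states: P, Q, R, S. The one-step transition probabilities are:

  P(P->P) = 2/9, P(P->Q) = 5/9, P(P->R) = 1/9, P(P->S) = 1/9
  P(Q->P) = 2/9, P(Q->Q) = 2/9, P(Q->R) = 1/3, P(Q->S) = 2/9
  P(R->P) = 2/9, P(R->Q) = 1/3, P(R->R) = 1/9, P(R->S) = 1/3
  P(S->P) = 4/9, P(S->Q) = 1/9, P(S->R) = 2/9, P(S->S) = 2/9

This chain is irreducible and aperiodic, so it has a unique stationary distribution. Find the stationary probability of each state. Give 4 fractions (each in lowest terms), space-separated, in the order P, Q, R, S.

The stationary distribution satisfies pi = pi * P, i.e.:
  pi_P = 2/9*pi_P + 2/9*pi_Q + 2/9*pi_R + 4/9*pi_S
  pi_Q = 5/9*pi_P + 2/9*pi_Q + 1/3*pi_R + 1/9*pi_S
  pi_R = 1/9*pi_P + 1/3*pi_Q + 1/9*pi_R + 2/9*pi_S
  pi_S = 1/9*pi_P + 2/9*pi_Q + 1/3*pi_R + 2/9*pi_S
with normalization: pi_P + pi_Q + pi_R + pi_S = 1.

Using the first 3 balance equations plus normalization, the linear system A*pi = b is:
  [-7/9, 2/9, 2/9, 4/9] . pi = 0
  [5/9, -7/9, 1/3, 1/9] . pi = 0
  [1/9, 1/3, -8/9, 2/9] . pi = 0
  [1, 1, 1, 1] . pi = 1

Solving yields:
  pi_P = 125/463
  pi_Q = 144/463
  pi_R = 189/926
  pi_S = 199/926

Verification (pi * P):
  125/463*2/9 + 144/463*2/9 + 189/926*2/9 + 199/926*4/9 = 125/463 = pi_P  (ok)
  125/463*5/9 + 144/463*2/9 + 189/926*1/3 + 199/926*1/9 = 144/463 = pi_Q  (ok)
  125/463*1/9 + 144/463*1/3 + 189/926*1/9 + 199/926*2/9 = 189/926 = pi_R  (ok)
  125/463*1/9 + 144/463*2/9 + 189/926*1/3 + 199/926*2/9 = 199/926 = pi_S  (ok)

Answer: 125/463 144/463 189/926 199/926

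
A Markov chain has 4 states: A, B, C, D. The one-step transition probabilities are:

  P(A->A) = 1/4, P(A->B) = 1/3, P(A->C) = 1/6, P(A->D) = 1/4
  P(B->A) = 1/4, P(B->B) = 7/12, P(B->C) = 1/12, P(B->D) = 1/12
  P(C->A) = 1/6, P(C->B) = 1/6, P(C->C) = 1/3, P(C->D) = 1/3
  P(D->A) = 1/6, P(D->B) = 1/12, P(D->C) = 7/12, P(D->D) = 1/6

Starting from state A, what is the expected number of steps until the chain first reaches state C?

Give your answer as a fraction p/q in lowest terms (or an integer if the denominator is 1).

Answer: 666/137

Derivation:
Let h_i = expected steps to first reach C from state i.
Boundary: h_C = 0.
First-step equations for the other states:
  h_A = 1 + 1/4*h_A + 1/3*h_B + 1/6*h_C + 1/4*h_D
  h_B = 1 + 1/4*h_A + 7/12*h_B + 1/12*h_C + 1/12*h_D
  h_D = 1 + 1/6*h_A + 1/12*h_B + 7/12*h_C + 1/6*h_D

Substituting h_C = 0 and rearranging gives the linear system (I - Q) h = 1:
  [3/4, -1/3, -1/4] . (h_A, h_B, h_D) = 1
  [-1/4, 5/12, -1/12] . (h_A, h_B, h_D) = 1
  [-1/6, -1/12, 5/6] . (h_A, h_B, h_D) = 1

Solving yields:
  h_A = 666/137
  h_B = 804/137
  h_D = 378/137

Starting state is A, so the expected hitting time is h_A = 666/137.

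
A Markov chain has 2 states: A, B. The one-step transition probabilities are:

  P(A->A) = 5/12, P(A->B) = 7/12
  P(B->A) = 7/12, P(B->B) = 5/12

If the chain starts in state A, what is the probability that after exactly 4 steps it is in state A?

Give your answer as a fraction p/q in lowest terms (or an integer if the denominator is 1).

Answer: 1297/2592

Derivation:
Computing P^4 by repeated multiplication:
P^1 =
  A: [5/12, 7/12]
  B: [7/12, 5/12]
P^2 =
  A: [37/72, 35/72]
  B: [35/72, 37/72]
P^3 =
  A: [215/432, 217/432]
  B: [217/432, 215/432]
P^4 =
  A: [1297/2592, 1295/2592]
  B: [1295/2592, 1297/2592]

(P^4)[A -> A] = 1297/2592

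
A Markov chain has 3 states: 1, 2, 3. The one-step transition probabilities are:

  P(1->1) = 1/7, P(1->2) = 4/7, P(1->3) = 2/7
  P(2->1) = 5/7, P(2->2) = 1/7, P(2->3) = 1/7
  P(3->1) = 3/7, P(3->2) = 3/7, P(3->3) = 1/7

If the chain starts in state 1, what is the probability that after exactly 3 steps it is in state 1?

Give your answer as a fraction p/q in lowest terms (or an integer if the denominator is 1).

Answer: 121/343

Derivation:
Computing P^3 by repeated multiplication:
P^1 =
  1: [1/7, 4/7, 2/7]
  2: [5/7, 1/7, 1/7]
  3: [3/7, 3/7, 1/7]
P^2 =
  1: [27/49, 2/7, 8/49]
  2: [13/49, 24/49, 12/49]
  3: [3/7, 18/49, 10/49]
P^3 =
  1: [121/343, 146/343, 76/343]
  2: [169/343, 16/49, 62/343]
  3: [141/343, 132/343, 10/49]

(P^3)[1 -> 1] = 121/343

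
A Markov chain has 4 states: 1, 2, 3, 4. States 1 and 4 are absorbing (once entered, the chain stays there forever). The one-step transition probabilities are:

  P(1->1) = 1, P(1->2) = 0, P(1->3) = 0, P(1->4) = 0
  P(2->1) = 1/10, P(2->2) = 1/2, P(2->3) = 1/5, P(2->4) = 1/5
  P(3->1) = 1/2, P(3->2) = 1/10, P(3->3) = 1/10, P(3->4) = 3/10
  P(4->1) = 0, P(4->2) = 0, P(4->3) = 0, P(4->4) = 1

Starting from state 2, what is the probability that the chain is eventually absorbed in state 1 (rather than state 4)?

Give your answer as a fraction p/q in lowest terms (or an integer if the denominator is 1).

Let a_i = P(absorbed in 1 | start in state i).
Boundary conditions: a_1 = 1, a_4 = 0.
For each transient state i, a_i = sum_j P(i->j) * a_j:
  a_2 = 1/10*a_1 + 1/2*a_2 + 1/5*a_3 + 1/5*a_4
  a_3 = 1/2*a_1 + 1/10*a_2 + 1/10*a_3 + 3/10*a_4

Substituting a_1 = 1 and a_4 = 0, rearrange to (I - Q) a = r where r[i] = P(i -> 1):
  [1/2, -1/5] . (a_2, a_3) = 1/10
  [-1/10, 9/10] . (a_2, a_3) = 1/2

Solving yields:
  a_2 = 19/43
  a_3 = 26/43

Starting state is 2, so the absorption probability is a_2 = 19/43.

Answer: 19/43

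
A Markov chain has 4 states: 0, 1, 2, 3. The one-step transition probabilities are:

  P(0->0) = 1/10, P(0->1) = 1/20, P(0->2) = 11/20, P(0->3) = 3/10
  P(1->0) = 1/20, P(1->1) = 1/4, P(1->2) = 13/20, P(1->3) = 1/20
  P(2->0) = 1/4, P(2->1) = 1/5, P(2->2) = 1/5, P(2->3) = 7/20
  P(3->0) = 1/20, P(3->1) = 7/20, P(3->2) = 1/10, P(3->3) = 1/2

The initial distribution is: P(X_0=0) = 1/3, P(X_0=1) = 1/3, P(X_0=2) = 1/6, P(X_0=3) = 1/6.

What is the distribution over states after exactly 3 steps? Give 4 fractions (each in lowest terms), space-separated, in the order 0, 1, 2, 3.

Answer: 349/3000 2293/9600 517/1600 5147/16000

Derivation:
Propagating the distribution step by step (d_{t+1} = d_t * P):
d_0 = (0=1/3, 1=1/3, 2=1/6, 3=1/6)
  d_1[0] = 1/3*1/10 + 1/3*1/20 + 1/6*1/4 + 1/6*1/20 = 1/10
  d_1[1] = 1/3*1/20 + 1/3*1/4 + 1/6*1/5 + 1/6*7/20 = 23/120
  d_1[2] = 1/3*11/20 + 1/3*13/20 + 1/6*1/5 + 1/6*1/10 = 9/20
  d_1[3] = 1/3*3/10 + 1/3*1/20 + 1/6*7/20 + 1/6*1/2 = 31/120
d_1 = (0=1/10, 1=23/120, 2=9/20, 3=31/120)
  d_2[0] = 1/10*1/10 + 23/120*1/20 + 9/20*1/4 + 31/120*1/20 = 29/200
  d_2[1] = 1/10*1/20 + 23/120*1/4 + 9/20*1/5 + 31/120*7/20 = 7/30
  d_2[2] = 1/10*11/20 + 23/120*13/20 + 9/20*1/5 + 31/120*1/10 = 709/2400
  d_2[3] = 1/10*3/10 + 23/120*1/20 + 9/20*7/20 + 31/120*1/2 = 261/800
d_2 = (0=29/200, 1=7/30, 2=709/2400, 3=261/800)
  d_3[0] = 29/200*1/10 + 7/30*1/20 + 709/2400*1/4 + 261/800*1/20 = 349/3000
  d_3[1] = 29/200*1/20 + 7/30*1/4 + 709/2400*1/5 + 261/800*7/20 = 2293/9600
  d_3[2] = 29/200*11/20 + 7/30*13/20 + 709/2400*1/5 + 261/800*1/10 = 517/1600
  d_3[3] = 29/200*3/10 + 7/30*1/20 + 709/2400*7/20 + 261/800*1/2 = 5147/16000
d_3 = (0=349/3000, 1=2293/9600, 2=517/1600, 3=5147/16000)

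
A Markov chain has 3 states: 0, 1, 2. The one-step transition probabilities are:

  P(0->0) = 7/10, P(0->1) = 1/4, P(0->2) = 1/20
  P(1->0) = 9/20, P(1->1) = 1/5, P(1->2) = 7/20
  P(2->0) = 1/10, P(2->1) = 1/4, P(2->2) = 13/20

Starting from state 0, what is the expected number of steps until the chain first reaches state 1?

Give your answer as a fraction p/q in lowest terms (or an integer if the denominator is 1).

Answer: 4

Derivation:
Let h_i = expected steps to first reach 1 from state i.
Boundary: h_1 = 0.
First-step equations for the other states:
  h_0 = 1 + 7/10*h_0 + 1/4*h_1 + 1/20*h_2
  h_2 = 1 + 1/10*h_0 + 1/4*h_1 + 13/20*h_2

Substituting h_1 = 0 and rearranging gives the linear system (I - Q) h = 1:
  [3/10, -1/20] . (h_0, h_2) = 1
  [-1/10, 7/20] . (h_0, h_2) = 1

Solving yields:
  h_0 = 4
  h_2 = 4

Starting state is 0, so the expected hitting time is h_0 = 4.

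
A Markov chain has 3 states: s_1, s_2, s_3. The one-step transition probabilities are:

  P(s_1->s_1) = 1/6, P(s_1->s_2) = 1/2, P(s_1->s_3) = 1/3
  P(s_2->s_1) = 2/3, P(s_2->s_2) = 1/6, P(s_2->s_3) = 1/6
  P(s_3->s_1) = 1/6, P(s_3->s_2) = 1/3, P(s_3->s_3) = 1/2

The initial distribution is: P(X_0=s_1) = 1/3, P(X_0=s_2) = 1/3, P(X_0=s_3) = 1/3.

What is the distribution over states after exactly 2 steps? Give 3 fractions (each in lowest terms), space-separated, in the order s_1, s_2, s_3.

Answer: 1/3 1/3 1/3

Derivation:
Propagating the distribution step by step (d_{t+1} = d_t * P):
d_0 = (s_1=1/3, s_2=1/3, s_3=1/3)
  d_1[s_1] = 1/3*1/6 + 1/3*2/3 + 1/3*1/6 = 1/3
  d_1[s_2] = 1/3*1/2 + 1/3*1/6 + 1/3*1/3 = 1/3
  d_1[s_3] = 1/3*1/3 + 1/3*1/6 + 1/3*1/2 = 1/3
d_1 = (s_1=1/3, s_2=1/3, s_3=1/3)
  d_2[s_1] = 1/3*1/6 + 1/3*2/3 + 1/3*1/6 = 1/3
  d_2[s_2] = 1/3*1/2 + 1/3*1/6 + 1/3*1/3 = 1/3
  d_2[s_3] = 1/3*1/3 + 1/3*1/6 + 1/3*1/2 = 1/3
d_2 = (s_1=1/3, s_2=1/3, s_3=1/3)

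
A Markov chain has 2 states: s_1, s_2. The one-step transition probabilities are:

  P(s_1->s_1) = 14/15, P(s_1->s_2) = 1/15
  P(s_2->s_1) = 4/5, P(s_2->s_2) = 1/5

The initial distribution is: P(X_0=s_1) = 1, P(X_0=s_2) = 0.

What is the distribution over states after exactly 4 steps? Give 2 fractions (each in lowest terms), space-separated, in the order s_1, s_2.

Answer: 46732/50625 3893/50625

Derivation:
Propagating the distribution step by step (d_{t+1} = d_t * P):
d_0 = (s_1=1, s_2=0)
  d_1[s_1] = 1*14/15 + 0*4/5 = 14/15
  d_1[s_2] = 1*1/15 + 0*1/5 = 1/15
d_1 = (s_1=14/15, s_2=1/15)
  d_2[s_1] = 14/15*14/15 + 1/15*4/5 = 208/225
  d_2[s_2] = 14/15*1/15 + 1/15*1/5 = 17/225
d_2 = (s_1=208/225, s_2=17/225)
  d_3[s_1] = 208/225*14/15 + 17/225*4/5 = 3116/3375
  d_3[s_2] = 208/225*1/15 + 17/225*1/5 = 259/3375
d_3 = (s_1=3116/3375, s_2=259/3375)
  d_4[s_1] = 3116/3375*14/15 + 259/3375*4/5 = 46732/50625
  d_4[s_2] = 3116/3375*1/15 + 259/3375*1/5 = 3893/50625
d_4 = (s_1=46732/50625, s_2=3893/50625)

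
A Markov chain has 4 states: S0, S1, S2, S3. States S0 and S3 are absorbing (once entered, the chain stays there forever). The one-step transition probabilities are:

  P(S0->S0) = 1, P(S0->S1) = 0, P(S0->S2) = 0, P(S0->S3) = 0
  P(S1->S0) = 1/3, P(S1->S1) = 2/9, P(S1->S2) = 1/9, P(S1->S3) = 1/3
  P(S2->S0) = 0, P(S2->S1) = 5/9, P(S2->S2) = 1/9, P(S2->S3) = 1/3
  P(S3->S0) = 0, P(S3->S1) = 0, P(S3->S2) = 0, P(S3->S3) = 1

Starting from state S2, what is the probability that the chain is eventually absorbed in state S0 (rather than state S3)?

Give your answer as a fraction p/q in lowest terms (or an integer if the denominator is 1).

Answer: 5/17

Derivation:
Let a_i = P(absorbed in S0 | start in state i).
Boundary conditions: a_S0 = 1, a_S3 = 0.
For each transient state i, a_i = sum_j P(i->j) * a_j:
  a_S1 = 1/3*a_S0 + 2/9*a_S1 + 1/9*a_S2 + 1/3*a_S3
  a_S2 = 0*a_S0 + 5/9*a_S1 + 1/9*a_S2 + 1/3*a_S3

Substituting a_S0 = 1 and a_S3 = 0, rearrange to (I - Q) a = r where r[i] = P(i -> S0):
  [7/9, -1/9] . (a_S1, a_S2) = 1/3
  [-5/9, 8/9] . (a_S1, a_S2) = 0

Solving yields:
  a_S1 = 8/17
  a_S2 = 5/17

Starting state is S2, so the absorption probability is a_S2 = 5/17.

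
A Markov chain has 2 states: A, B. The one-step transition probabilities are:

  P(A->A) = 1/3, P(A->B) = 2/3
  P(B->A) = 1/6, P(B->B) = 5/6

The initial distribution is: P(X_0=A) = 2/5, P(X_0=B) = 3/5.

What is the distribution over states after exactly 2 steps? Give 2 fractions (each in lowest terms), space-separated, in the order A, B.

Answer: 37/180 143/180

Derivation:
Propagating the distribution step by step (d_{t+1} = d_t * P):
d_0 = (A=2/5, B=3/5)
  d_1[A] = 2/5*1/3 + 3/5*1/6 = 7/30
  d_1[B] = 2/5*2/3 + 3/5*5/6 = 23/30
d_1 = (A=7/30, B=23/30)
  d_2[A] = 7/30*1/3 + 23/30*1/6 = 37/180
  d_2[B] = 7/30*2/3 + 23/30*5/6 = 143/180
d_2 = (A=37/180, B=143/180)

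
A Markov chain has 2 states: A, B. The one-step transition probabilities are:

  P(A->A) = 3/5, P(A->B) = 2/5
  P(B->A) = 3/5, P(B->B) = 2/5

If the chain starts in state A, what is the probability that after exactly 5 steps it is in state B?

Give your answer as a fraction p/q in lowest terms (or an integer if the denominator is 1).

Computing P^5 by repeated multiplication:
P^1 =
  A: [3/5, 2/5]
  B: [3/5, 2/5]
P^2 =
  A: [3/5, 2/5]
  B: [3/5, 2/5]
P^3 =
  A: [3/5, 2/5]
  B: [3/5, 2/5]
P^4 =
  A: [3/5, 2/5]
  B: [3/5, 2/5]
P^5 =
  A: [3/5, 2/5]
  B: [3/5, 2/5]

(P^5)[A -> B] = 2/5

Answer: 2/5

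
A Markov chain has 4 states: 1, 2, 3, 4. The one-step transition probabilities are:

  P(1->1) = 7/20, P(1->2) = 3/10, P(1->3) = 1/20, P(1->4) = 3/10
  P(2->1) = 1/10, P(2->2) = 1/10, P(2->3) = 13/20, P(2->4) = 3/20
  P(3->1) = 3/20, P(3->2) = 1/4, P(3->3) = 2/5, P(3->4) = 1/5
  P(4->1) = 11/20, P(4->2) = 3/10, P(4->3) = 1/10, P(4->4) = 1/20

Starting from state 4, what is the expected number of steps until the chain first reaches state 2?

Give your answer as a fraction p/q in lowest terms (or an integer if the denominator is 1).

Let h_i = expected steps to first reach 2 from state i.
Boundary: h_2 = 0.
First-step equations for the other states:
  h_1 = 1 + 7/20*h_1 + 3/10*h_2 + 1/20*h_3 + 3/10*h_4
  h_3 = 1 + 3/20*h_1 + 1/4*h_2 + 2/5*h_3 + 1/5*h_4
  h_4 = 1 + 11/20*h_1 + 3/10*h_2 + 1/10*h_3 + 1/20*h_4

Substituting h_2 = 0 and rearranging gives the linear system (I - Q) h = 1:
  [13/20, -1/20, -3/10] . (h_1, h_3, h_4) = 1
  [-3/20, 3/5, -1/5] . (h_1, h_3, h_4) = 1
  [-11/20, -1/10, 19/20] . (h_1, h_3, h_4) = 1

Solving yields:
  h_1 = 6540/1931
  h_3 = 7040/1931
  h_4 = 6560/1931

Starting state is 4, so the expected hitting time is h_4 = 6560/1931.

Answer: 6560/1931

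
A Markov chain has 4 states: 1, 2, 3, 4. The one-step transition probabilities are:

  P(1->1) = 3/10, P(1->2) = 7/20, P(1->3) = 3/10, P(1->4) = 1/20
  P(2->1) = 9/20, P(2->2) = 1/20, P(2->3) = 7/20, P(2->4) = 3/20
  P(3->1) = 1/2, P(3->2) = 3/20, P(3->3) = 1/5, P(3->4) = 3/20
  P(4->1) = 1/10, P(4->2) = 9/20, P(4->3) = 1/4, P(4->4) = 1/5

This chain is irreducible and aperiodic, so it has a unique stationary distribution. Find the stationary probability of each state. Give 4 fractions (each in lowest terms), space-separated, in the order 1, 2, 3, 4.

The stationary distribution satisfies pi = pi * P, i.e.:
  pi_1 = 3/10*pi_1 + 9/20*pi_2 + 1/2*pi_3 + 1/10*pi_4
  pi_2 = 7/20*pi_1 + 1/20*pi_2 + 3/20*pi_3 + 9/20*pi_4
  pi_3 = 3/10*pi_1 + 7/20*pi_2 + 1/5*pi_3 + 1/4*pi_4
  pi_4 = 1/20*pi_1 + 3/20*pi_2 + 3/20*pi_3 + 1/5*pi_4
with normalization: pi_1 + pi_2 + pi_3 + pi_4 = 1.

Using the first 3 balance equations plus normalization, the linear system A*pi = b is:
  [-7/10, 9/20, 1/2, 1/10] . pi = 0
  [7/20, -19/20, 3/20, 9/20] . pi = 0
  [3/10, 7/20, -4/5, 1/4] . pi = 0
  [1, 1, 1, 1] . pi = 1

Solving yields:
  pi_1 = 511/1392
  pi_2 = 41/174
  pi_3 = 129/464
  pi_4 = 83/696

Verification (pi * P):
  511/1392*3/10 + 41/174*9/20 + 129/464*1/2 + 83/696*1/10 = 511/1392 = pi_1  (ok)
  511/1392*7/20 + 41/174*1/20 + 129/464*3/20 + 83/696*9/20 = 41/174 = pi_2  (ok)
  511/1392*3/10 + 41/174*7/20 + 129/464*1/5 + 83/696*1/4 = 129/464 = pi_3  (ok)
  511/1392*1/20 + 41/174*3/20 + 129/464*3/20 + 83/696*1/5 = 83/696 = pi_4  (ok)

Answer: 511/1392 41/174 129/464 83/696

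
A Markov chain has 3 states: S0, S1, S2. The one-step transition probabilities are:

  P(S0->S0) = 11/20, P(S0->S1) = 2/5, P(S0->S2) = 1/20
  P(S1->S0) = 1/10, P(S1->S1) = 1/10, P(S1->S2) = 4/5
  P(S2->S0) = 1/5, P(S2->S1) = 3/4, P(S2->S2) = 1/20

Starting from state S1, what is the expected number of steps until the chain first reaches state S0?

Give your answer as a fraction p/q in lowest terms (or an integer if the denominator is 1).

Let h_i = expected steps to first reach S0 from state i.
Boundary: h_S0 = 0.
First-step equations for the other states:
  h_S1 = 1 + 1/10*h_S0 + 1/10*h_S1 + 4/5*h_S2
  h_S2 = 1 + 1/5*h_S0 + 3/4*h_S1 + 1/20*h_S2

Substituting h_S0 = 0 and rearranging gives the linear system (I - Q) h = 1:
  [9/10, -4/5] . (h_S1, h_S2) = 1
  [-3/4, 19/20] . (h_S1, h_S2) = 1

Solving yields:
  h_S1 = 350/51
  h_S2 = 110/17

Starting state is S1, so the expected hitting time is h_S1 = 350/51.

Answer: 350/51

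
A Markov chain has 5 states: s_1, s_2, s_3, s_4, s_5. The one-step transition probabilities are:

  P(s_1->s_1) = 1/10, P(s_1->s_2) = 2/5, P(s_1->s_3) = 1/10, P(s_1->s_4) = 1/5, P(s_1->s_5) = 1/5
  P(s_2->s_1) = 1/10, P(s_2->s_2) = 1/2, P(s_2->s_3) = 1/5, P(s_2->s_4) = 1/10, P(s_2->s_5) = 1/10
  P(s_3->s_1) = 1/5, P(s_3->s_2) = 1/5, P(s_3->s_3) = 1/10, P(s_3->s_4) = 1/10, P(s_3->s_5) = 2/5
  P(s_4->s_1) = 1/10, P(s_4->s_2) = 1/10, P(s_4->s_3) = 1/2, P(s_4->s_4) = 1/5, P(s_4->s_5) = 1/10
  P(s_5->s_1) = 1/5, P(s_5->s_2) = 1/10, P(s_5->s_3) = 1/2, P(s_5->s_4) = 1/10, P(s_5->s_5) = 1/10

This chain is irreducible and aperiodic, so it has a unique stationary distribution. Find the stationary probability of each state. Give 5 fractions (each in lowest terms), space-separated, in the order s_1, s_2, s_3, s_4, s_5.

The stationary distribution satisfies pi = pi * P, i.e.:
  pi_s_1 = 1/10*pi_s_1 + 1/10*pi_s_2 + 1/5*pi_s_3 + 1/10*pi_s_4 + 1/5*pi_s_5
  pi_s_2 = 2/5*pi_s_1 + 1/2*pi_s_2 + 1/5*pi_s_3 + 1/10*pi_s_4 + 1/10*pi_s_5
  pi_s_3 = 1/10*pi_s_1 + 1/5*pi_s_2 + 1/10*pi_s_3 + 1/2*pi_s_4 + 1/2*pi_s_5
  pi_s_4 = 1/5*pi_s_1 + 1/10*pi_s_2 + 1/10*pi_s_3 + 1/5*pi_s_4 + 1/10*pi_s_5
  pi_s_5 = 1/5*pi_s_1 + 1/10*pi_s_2 + 2/5*pi_s_3 + 1/10*pi_s_4 + 1/10*pi_s_5
with normalization: pi_s_1 + pi_s_2 + pi_s_3 + pi_s_4 + pi_s_5 = 1.

Using the first 4 balance equations plus normalization, the linear system A*pi = b is:
  [-9/10, 1/10, 1/5, 1/10, 1/5] . pi = 0
  [2/5, -1/2, 1/5, 1/10, 1/10] . pi = 0
  [1/10, 1/5, -9/10, 1/2, 1/2] . pi = 0
  [1/5, 1/10, 1/10, -4/5, 1/10] . pi = 0
  [1, 1, 1, 1, 1] . pi = 1

Solving yields:
  pi_s_1 = 218/1507
  pi_s_2 = 1273/4521
  pi_s_3 = 35/137
  pi_s_4 = 575/4521
  pi_s_5 = 288/1507

Verification (pi * P):
  218/1507*1/10 + 1273/4521*1/10 + 35/137*1/5 + 575/4521*1/10 + 288/1507*1/5 = 218/1507 = pi_s_1  (ok)
  218/1507*2/5 + 1273/4521*1/2 + 35/137*1/5 + 575/4521*1/10 + 288/1507*1/10 = 1273/4521 = pi_s_2  (ok)
  218/1507*1/10 + 1273/4521*1/5 + 35/137*1/10 + 575/4521*1/2 + 288/1507*1/2 = 35/137 = pi_s_3  (ok)
  218/1507*1/5 + 1273/4521*1/10 + 35/137*1/10 + 575/4521*1/5 + 288/1507*1/10 = 575/4521 = pi_s_4  (ok)
  218/1507*1/5 + 1273/4521*1/10 + 35/137*2/5 + 575/4521*1/10 + 288/1507*1/10 = 288/1507 = pi_s_5  (ok)

Answer: 218/1507 1273/4521 35/137 575/4521 288/1507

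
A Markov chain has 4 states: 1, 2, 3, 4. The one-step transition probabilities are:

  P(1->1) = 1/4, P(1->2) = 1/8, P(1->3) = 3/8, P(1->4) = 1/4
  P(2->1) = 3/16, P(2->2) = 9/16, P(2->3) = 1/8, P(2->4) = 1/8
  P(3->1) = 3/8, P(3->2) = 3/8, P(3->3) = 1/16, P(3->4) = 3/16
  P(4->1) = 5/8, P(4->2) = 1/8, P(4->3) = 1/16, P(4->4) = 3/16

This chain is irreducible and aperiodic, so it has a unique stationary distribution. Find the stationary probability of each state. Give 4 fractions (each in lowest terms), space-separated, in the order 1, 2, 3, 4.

Answer: 138/425 129/425 311/1700 321/1700

Derivation:
The stationary distribution satisfies pi = pi * P, i.e.:
  pi_1 = 1/4*pi_1 + 3/16*pi_2 + 3/8*pi_3 + 5/8*pi_4
  pi_2 = 1/8*pi_1 + 9/16*pi_2 + 3/8*pi_3 + 1/8*pi_4
  pi_3 = 3/8*pi_1 + 1/8*pi_2 + 1/16*pi_3 + 1/16*pi_4
  pi_4 = 1/4*pi_1 + 1/8*pi_2 + 3/16*pi_3 + 3/16*pi_4
with normalization: pi_1 + pi_2 + pi_3 + pi_4 = 1.

Using the first 3 balance equations plus normalization, the linear system A*pi = b is:
  [-3/4, 3/16, 3/8, 5/8] . pi = 0
  [1/8, -7/16, 3/8, 1/8] . pi = 0
  [3/8, 1/8, -15/16, 1/16] . pi = 0
  [1, 1, 1, 1] . pi = 1

Solving yields:
  pi_1 = 138/425
  pi_2 = 129/425
  pi_3 = 311/1700
  pi_4 = 321/1700

Verification (pi * P):
  138/425*1/4 + 129/425*3/16 + 311/1700*3/8 + 321/1700*5/8 = 138/425 = pi_1  (ok)
  138/425*1/8 + 129/425*9/16 + 311/1700*3/8 + 321/1700*1/8 = 129/425 = pi_2  (ok)
  138/425*3/8 + 129/425*1/8 + 311/1700*1/16 + 321/1700*1/16 = 311/1700 = pi_3  (ok)
  138/425*1/4 + 129/425*1/8 + 311/1700*3/16 + 321/1700*3/16 = 321/1700 = pi_4  (ok)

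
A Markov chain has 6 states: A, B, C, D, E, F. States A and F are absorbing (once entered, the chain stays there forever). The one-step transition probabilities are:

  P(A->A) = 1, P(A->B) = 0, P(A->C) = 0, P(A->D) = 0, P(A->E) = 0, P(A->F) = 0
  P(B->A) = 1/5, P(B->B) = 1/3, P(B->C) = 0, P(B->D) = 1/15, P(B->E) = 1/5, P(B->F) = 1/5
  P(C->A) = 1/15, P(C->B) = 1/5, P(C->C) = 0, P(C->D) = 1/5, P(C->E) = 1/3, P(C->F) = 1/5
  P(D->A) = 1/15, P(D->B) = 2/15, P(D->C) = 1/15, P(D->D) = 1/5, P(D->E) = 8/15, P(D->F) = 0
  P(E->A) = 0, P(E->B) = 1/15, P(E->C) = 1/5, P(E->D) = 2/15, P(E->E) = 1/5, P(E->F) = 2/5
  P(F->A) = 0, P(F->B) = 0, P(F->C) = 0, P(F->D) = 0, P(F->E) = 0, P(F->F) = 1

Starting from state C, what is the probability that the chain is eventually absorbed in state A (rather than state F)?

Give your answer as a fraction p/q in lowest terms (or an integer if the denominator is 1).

Answer: 113/485

Derivation:
Let a_i = P(absorbed in A | start in state i).
Boundary conditions: a_A = 1, a_F = 0.
For each transient state i, a_i = sum_j P(i->j) * a_j:
  a_B = 1/5*a_A + 1/3*a_B + 0*a_C + 1/15*a_D + 1/5*a_E + 1/5*a_F
  a_C = 1/15*a_A + 1/5*a_B + 0*a_C + 1/5*a_D + 1/3*a_E + 1/5*a_F
  a_D = 1/15*a_A + 2/15*a_B + 1/15*a_C + 1/5*a_D + 8/15*a_E + 0*a_F
  a_E = 0*a_A + 1/15*a_B + 1/5*a_C + 2/15*a_D + 1/5*a_E + 2/5*a_F

Substituting a_A = 1 and a_F = 0, rearrange to (I - Q) a = r where r[i] = P(i -> A):
  [2/3, 0, -1/15, -1/5] . (a_B, a_C, a_D, a_E) = 1/5
  [-1/5, 1, -1/5, -1/3] . (a_B, a_C, a_D, a_E) = 1/15
  [-2/15, -1/15, 4/5, -8/15] . (a_B, a_C, a_D, a_E) = 1/15
  [-1/15, -1/5, -2/15, 4/5] . (a_B, a_C, a_D, a_E) = 0

Solving yields:
  a_B = 883/2425
  a_C = 113/485
  a_D = 607/2425
  a_E = 316/2425

Starting state is C, so the absorption probability is a_C = 113/485.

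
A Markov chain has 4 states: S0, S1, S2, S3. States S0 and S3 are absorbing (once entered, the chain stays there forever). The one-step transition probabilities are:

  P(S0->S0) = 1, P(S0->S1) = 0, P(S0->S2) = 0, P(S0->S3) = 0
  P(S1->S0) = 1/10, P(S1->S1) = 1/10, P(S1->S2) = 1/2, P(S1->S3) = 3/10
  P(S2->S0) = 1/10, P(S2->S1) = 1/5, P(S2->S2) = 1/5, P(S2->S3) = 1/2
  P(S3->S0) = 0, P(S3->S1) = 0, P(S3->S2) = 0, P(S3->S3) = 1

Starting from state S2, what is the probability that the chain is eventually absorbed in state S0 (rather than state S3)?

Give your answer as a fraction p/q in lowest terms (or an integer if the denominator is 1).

Answer: 11/62

Derivation:
Let a_i = P(absorbed in S0 | start in state i).
Boundary conditions: a_S0 = 1, a_S3 = 0.
For each transient state i, a_i = sum_j P(i->j) * a_j:
  a_S1 = 1/10*a_S0 + 1/10*a_S1 + 1/2*a_S2 + 3/10*a_S3
  a_S2 = 1/10*a_S0 + 1/5*a_S1 + 1/5*a_S2 + 1/2*a_S3

Substituting a_S0 = 1 and a_S3 = 0, rearrange to (I - Q) a = r where r[i] = P(i -> S0):
  [9/10, -1/2] . (a_S1, a_S2) = 1/10
  [-1/5, 4/5] . (a_S1, a_S2) = 1/10

Solving yields:
  a_S1 = 13/62
  a_S2 = 11/62

Starting state is S2, so the absorption probability is a_S2 = 11/62.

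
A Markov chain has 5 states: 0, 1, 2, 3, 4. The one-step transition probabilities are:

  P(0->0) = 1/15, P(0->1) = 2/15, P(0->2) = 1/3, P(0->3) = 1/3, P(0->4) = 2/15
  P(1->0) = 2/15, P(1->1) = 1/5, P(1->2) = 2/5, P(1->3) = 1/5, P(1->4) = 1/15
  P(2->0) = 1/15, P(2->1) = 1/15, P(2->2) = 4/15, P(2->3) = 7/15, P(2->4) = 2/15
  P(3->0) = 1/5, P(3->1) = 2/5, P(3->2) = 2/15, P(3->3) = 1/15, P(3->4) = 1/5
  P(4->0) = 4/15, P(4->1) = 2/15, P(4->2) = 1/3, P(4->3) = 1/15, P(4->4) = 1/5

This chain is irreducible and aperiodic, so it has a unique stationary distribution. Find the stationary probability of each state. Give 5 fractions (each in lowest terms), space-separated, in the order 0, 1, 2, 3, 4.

Answer: 8939/63422 6086/31711 466/1669 7659/31711 9285/63422

Derivation:
The stationary distribution satisfies pi = pi * P, i.e.:
  pi_0 = 1/15*pi_0 + 2/15*pi_1 + 1/15*pi_2 + 1/5*pi_3 + 4/15*pi_4
  pi_1 = 2/15*pi_0 + 1/5*pi_1 + 1/15*pi_2 + 2/5*pi_3 + 2/15*pi_4
  pi_2 = 1/3*pi_0 + 2/5*pi_1 + 4/15*pi_2 + 2/15*pi_3 + 1/3*pi_4
  pi_3 = 1/3*pi_0 + 1/5*pi_1 + 7/15*pi_2 + 1/15*pi_3 + 1/15*pi_4
  pi_4 = 2/15*pi_0 + 1/15*pi_1 + 2/15*pi_2 + 1/5*pi_3 + 1/5*pi_4
with normalization: pi_0 + pi_1 + pi_2 + pi_3 + pi_4 = 1.

Using the first 4 balance equations plus normalization, the linear system A*pi = b is:
  [-14/15, 2/15, 1/15, 1/5, 4/15] . pi = 0
  [2/15, -4/5, 1/15, 2/5, 2/15] . pi = 0
  [1/3, 2/5, -11/15, 2/15, 1/3] . pi = 0
  [1/3, 1/5, 7/15, -14/15, 1/15] . pi = 0
  [1, 1, 1, 1, 1] . pi = 1

Solving yields:
  pi_0 = 8939/63422
  pi_1 = 6086/31711
  pi_2 = 466/1669
  pi_3 = 7659/31711
  pi_4 = 9285/63422

Verification (pi * P):
  8939/63422*1/15 + 6086/31711*2/15 + 466/1669*1/15 + 7659/31711*1/5 + 9285/63422*4/15 = 8939/63422 = pi_0  (ok)
  8939/63422*2/15 + 6086/31711*1/5 + 466/1669*1/15 + 7659/31711*2/5 + 9285/63422*2/15 = 6086/31711 = pi_1  (ok)
  8939/63422*1/3 + 6086/31711*2/5 + 466/1669*4/15 + 7659/31711*2/15 + 9285/63422*1/3 = 466/1669 = pi_2  (ok)
  8939/63422*1/3 + 6086/31711*1/5 + 466/1669*7/15 + 7659/31711*1/15 + 9285/63422*1/15 = 7659/31711 = pi_3  (ok)
  8939/63422*2/15 + 6086/31711*1/15 + 466/1669*2/15 + 7659/31711*1/5 + 9285/63422*1/5 = 9285/63422 = pi_4  (ok)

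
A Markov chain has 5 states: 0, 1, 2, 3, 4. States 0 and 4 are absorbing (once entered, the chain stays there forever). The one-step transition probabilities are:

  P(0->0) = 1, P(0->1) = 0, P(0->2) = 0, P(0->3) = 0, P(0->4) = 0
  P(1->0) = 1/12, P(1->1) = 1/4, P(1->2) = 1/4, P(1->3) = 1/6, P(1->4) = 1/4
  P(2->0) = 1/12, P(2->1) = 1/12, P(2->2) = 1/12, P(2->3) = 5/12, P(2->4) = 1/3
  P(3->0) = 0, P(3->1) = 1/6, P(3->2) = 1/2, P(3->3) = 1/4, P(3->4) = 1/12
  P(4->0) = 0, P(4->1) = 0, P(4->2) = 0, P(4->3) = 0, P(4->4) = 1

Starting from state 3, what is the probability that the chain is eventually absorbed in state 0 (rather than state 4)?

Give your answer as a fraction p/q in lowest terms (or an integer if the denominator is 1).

Answer: 22/127

Derivation:
Let a_i = P(absorbed in 0 | start in state i).
Boundary conditions: a_0 = 1, a_4 = 0.
For each transient state i, a_i = sum_j P(i->j) * a_j:
  a_1 = 1/12*a_0 + 1/4*a_1 + 1/4*a_2 + 1/6*a_3 + 1/4*a_4
  a_2 = 1/12*a_0 + 1/12*a_1 + 1/12*a_2 + 5/12*a_3 + 1/3*a_4
  a_3 = 0*a_0 + 1/6*a_1 + 1/2*a_2 + 1/4*a_3 + 1/12*a_4

Substituting a_0 = 1 and a_4 = 0, rearrange to (I - Q) a = r where r[i] = P(i -> 0):
  [3/4, -1/4, -1/6] . (a_1, a_2, a_3) = 1/12
  [-1/12, 11/12, -5/12] . (a_1, a_2, a_3) = 1/12
  [-1/6, -1/2, 3/4] . (a_1, a_2, a_3) = 0

Solving yields:
  a_1 = 27/127
  a_2 = 24/127
  a_3 = 22/127

Starting state is 3, so the absorption probability is a_3 = 22/127.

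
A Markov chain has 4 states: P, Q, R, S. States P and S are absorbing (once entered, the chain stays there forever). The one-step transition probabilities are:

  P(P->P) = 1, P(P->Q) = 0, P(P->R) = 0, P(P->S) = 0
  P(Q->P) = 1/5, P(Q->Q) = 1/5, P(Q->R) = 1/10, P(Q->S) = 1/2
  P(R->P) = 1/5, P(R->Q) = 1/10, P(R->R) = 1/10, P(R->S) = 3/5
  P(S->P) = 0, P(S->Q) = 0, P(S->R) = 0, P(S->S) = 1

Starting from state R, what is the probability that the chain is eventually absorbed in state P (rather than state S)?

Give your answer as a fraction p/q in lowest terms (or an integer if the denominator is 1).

Answer: 18/71

Derivation:
Let a_i = P(absorbed in P | start in state i).
Boundary conditions: a_P = 1, a_S = 0.
For each transient state i, a_i = sum_j P(i->j) * a_j:
  a_Q = 1/5*a_P + 1/5*a_Q + 1/10*a_R + 1/2*a_S
  a_R = 1/5*a_P + 1/10*a_Q + 1/10*a_R + 3/5*a_S

Substituting a_P = 1 and a_S = 0, rearrange to (I - Q) a = r where r[i] = P(i -> P):
  [4/5, -1/10] . (a_Q, a_R) = 1/5
  [-1/10, 9/10] . (a_Q, a_R) = 1/5

Solving yields:
  a_Q = 20/71
  a_R = 18/71

Starting state is R, so the absorption probability is a_R = 18/71.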